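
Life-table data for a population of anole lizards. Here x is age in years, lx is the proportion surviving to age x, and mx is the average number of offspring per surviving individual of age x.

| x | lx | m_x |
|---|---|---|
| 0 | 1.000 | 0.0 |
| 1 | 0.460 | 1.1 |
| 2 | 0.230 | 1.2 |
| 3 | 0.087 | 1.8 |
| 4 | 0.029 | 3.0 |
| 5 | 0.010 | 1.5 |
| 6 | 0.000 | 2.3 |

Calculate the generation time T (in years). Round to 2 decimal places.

lx·mx: 0, 0.506, 0.276, 0.1566, 0.087, 0.015, 0 → R0 = 1.0406
x·lx·mx: 0, 0.506, 0.552, 0.4698, 0.348, 0.075, 0 → Σ = 1.9508
T = 1.9508 / 1.0406 = 1.874688… → 1.87

1.87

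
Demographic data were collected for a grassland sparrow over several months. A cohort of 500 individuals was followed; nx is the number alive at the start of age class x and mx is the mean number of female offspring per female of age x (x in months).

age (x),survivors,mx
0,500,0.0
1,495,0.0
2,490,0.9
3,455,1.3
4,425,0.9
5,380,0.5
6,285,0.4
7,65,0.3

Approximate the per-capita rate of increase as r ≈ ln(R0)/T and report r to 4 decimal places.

0.3637

lx = nx/n0 = nx/500: 1, 0.99, 0.98, 0.91, 0.85, 0.76, 0.57, 0.13
R0 = Σ lx·mx = 0 + 0 + 0.882 + 1.183 + 0.765 + 0.38 + 0.228 + 0.039 = 3.477
Σ x·lx·mx = 11.914; T = 11.914/3.477 = 3.42652…
r ≈ ln(R0)/T = ln(3.477)/3.42652… = 0.363684… → 0.3637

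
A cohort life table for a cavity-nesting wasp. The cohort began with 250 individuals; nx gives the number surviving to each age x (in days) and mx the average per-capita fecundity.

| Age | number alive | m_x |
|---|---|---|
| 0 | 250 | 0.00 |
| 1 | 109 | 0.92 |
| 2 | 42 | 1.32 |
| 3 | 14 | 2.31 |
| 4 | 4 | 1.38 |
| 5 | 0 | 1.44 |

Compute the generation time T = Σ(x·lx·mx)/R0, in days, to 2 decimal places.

lx = nx/n0 = nx/250: 1, 0.436, 0.168, 0.056, 0.016, 0
lx·mx: 0, 0.40112, 0.22176, 0.12936, 0.02208, 0 → R0 = 0.77432
x·lx·mx: 0, 0.40112, 0.44352, 0.38808, 0.08832, 0 → Σ = 1.32104
T = 1.32104 / 0.77432 = 1.706065… → 1.71

1.71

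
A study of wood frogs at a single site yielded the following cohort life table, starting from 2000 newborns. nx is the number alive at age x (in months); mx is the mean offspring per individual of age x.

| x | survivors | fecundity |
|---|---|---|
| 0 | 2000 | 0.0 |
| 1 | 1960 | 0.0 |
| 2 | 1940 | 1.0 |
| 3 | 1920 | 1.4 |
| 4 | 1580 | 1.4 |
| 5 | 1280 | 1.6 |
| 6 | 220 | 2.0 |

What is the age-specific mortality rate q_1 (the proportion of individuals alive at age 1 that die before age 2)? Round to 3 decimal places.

lx = nx/n0 = nx/2000: 1, 0.98, 0.97, 0.96, 0.79, 0.64, 0.11
q_1 = (l_1 − l_2) / l_1 = (0.98 − 0.97) / 0.98
     = 0.01 / 0.98 = 0.010204… → 0.010

0.010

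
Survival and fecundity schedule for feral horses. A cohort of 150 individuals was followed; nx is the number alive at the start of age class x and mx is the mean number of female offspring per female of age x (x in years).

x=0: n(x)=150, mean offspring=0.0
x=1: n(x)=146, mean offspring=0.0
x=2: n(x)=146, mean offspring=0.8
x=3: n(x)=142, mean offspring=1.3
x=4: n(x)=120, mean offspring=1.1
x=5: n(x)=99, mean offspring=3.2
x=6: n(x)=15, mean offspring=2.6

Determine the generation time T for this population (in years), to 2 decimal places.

lx = nx/n0 = nx/150: 1, 0.97333…, 0.97333…, 0.94667…, 0.8, 0.66, 0.1
lx·mx: 0, 0, 0.778667…, 1.230667…, 0.88, 2.112, 0.26 → R0 = 5.261333…
x·lx·mx: 0, 0, 1.557333…, 3.692…, 3.52, 10.56, 1.56 → Σ = 20.889333…
T = 20.889333… / 5.261333… = 3.97035… → 3.97

3.97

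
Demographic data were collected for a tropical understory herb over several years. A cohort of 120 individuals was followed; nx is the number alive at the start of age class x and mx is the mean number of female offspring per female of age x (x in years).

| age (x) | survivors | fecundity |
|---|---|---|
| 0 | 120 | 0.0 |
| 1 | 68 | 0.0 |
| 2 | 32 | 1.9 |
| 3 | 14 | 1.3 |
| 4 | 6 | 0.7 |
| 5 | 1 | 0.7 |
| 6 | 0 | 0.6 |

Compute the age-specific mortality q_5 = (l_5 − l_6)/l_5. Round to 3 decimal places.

1.000

lx = nx/n0 = nx/120: 1, 0.56667…, 0.26667…, 0.11667…, 0.05, 0.00833…, 0
q_5 = (l_5 − l_6) / l_5 = (0.008333… − 0) / 0.008333…
     = 0.008333… / 0.008333… = 1 → 1.000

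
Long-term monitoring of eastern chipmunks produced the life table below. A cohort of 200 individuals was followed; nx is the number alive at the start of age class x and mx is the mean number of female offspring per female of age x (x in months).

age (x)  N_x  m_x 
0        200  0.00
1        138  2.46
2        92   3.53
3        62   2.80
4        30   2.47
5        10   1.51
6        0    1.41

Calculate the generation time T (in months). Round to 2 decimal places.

2.03

lx = nx/n0 = nx/200: 1, 0.69, 0.46, 0.31, 0.15, 0.05, 0
lx·mx: 0, 1.6974, 1.6238, 0.868, 0.3705, 0.0755, 0 → R0 = 4.6352
x·lx·mx: 0, 1.6974, 3.2476, 2.604, 1.482, 0.3775, 0 → Σ = 9.4085
T = 9.4085 / 4.6352 = 2.029794… → 2.03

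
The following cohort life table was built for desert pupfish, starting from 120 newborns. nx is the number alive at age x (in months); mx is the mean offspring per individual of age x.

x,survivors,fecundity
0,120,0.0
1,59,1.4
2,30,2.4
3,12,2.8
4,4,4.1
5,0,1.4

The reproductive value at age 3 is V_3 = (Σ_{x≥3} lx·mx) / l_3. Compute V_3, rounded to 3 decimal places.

4.167

lx = nx/n0 = nx/120: 1, 0.49167…, 0.25, 0.1, 0.03333…, 0
lx·mx for x ≥ 3: 0.28, 0.136667…, 0 → sum = 0.416667…
V_3 = 0.416667… / l_3 = 0.416667… / 0.1 = 4.166667… → 4.167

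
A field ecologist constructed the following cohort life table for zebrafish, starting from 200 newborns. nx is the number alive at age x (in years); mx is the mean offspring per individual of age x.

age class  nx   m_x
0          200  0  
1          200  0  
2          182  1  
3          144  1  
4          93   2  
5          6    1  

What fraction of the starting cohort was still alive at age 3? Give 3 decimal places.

l_3 = n_3/n_0 = 144/200 = 0.72 → 0.720

0.720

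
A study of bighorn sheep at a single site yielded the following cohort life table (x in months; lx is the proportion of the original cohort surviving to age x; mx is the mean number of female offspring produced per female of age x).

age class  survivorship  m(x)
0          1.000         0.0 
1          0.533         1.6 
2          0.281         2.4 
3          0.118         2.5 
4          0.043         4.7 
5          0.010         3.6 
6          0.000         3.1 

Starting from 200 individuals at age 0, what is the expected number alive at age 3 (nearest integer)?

24

Expected survivors = N0 · l_3 = 200 × 0.118 = 23.6 → 24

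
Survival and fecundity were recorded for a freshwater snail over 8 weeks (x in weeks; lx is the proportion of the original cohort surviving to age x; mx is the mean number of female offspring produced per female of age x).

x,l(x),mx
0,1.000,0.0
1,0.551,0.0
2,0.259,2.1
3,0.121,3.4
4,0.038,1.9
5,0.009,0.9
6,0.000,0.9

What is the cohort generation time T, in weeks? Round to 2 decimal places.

lx·mx: 0, 0, 0.5439, 0.4114, 0.0722, 0.0081, 0 → R0 = 1.0356
x·lx·mx: 0, 0, 1.0878, 1.2342, 0.2888, 0.0405, 0 → Σ = 2.6513
T = 2.6513 / 1.0356 = 2.560158… → 2.56

2.56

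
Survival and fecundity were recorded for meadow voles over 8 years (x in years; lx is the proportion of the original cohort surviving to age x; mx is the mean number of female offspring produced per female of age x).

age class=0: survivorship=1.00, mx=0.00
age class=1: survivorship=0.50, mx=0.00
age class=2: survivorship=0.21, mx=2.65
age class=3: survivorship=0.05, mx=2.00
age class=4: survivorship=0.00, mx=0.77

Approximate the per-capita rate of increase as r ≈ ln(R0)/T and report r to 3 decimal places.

-0.196

R0 = Σ lx·mx = 0 + 0 + 0.5565 + 0.1 + 0 = 0.6565
Σ x·lx·mx = 1.413; T = 1.413/0.6565 = 2.15232…
r ≈ ln(R0)/T = ln(0.6565)/2.15232… = -0.19552… → -0.196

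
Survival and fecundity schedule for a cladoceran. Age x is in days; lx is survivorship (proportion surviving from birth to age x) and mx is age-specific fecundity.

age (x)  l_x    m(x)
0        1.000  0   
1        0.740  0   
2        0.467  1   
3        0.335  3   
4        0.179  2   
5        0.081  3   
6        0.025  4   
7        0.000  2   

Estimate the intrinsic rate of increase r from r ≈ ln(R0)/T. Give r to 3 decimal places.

0.234

R0 = Σ lx·mx = 0 + 0 + 0.467 + 1.005 + 0.358 + 0.243 + 0.1 + 0 = 2.173
Σ x·lx·mx = 7.196; T = 7.196/2.173 = 3.31155…
r ≈ ln(R0)/T = ln(2.173)/3.31155… = 0.23436… → 0.234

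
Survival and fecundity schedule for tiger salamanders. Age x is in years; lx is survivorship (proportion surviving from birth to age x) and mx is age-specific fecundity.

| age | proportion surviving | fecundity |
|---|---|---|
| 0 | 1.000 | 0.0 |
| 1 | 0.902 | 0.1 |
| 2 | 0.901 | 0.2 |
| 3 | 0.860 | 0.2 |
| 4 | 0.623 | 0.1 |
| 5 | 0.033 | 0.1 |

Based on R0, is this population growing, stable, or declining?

declining

R0 = Σ lx·mx = 0 + 0.0902 + 0.1802 + 0.172 + 0.0623 + 0.0033 = 0.508
R0 < 1, so the population is declining.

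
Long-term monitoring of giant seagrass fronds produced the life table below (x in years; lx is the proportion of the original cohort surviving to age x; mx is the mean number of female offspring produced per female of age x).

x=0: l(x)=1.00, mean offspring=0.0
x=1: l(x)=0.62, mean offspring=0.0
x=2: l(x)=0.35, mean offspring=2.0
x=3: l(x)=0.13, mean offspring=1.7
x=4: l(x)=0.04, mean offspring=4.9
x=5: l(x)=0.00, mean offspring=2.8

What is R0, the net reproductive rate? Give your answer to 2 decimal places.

1.12

lx·mx by age: 0, 0, 0.7, 0.221, 0.196, 0
R0 = Σ lx·mx = 1.117 → 1.12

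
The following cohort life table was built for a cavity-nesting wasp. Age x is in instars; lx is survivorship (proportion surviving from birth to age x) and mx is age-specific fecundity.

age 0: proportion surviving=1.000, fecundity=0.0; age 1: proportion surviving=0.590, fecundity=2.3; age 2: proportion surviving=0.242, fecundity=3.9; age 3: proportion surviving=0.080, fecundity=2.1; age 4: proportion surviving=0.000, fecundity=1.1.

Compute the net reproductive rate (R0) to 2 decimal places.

2.47

lx·mx by age: 0, 1.357, 0.9438, 0.168, 0
R0 = Σ lx·mx = 2.4688 → 2.47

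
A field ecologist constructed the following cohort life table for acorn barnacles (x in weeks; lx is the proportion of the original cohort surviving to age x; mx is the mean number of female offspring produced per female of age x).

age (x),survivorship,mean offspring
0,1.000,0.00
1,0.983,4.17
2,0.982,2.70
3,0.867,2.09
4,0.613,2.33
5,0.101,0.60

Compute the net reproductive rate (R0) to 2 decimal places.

10.05

lx·mx by age: 0, 4.09911, 2.6514, 1.81203, 1.42829, 0.0606
R0 = Σ lx·mx = 10.05143 → 10.05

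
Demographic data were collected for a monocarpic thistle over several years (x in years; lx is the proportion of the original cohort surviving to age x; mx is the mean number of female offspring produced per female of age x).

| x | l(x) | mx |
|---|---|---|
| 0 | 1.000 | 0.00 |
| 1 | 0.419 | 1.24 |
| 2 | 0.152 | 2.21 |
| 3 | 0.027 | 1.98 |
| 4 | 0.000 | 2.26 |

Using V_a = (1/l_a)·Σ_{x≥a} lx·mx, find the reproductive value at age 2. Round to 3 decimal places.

lx·mx for x ≥ 2: 0.33592, 0.05346, 0 → sum = 0.38938
V_2 = 0.38938 / l_2 = 0.38938 / 0.152 = 2.561711… → 2.562

2.562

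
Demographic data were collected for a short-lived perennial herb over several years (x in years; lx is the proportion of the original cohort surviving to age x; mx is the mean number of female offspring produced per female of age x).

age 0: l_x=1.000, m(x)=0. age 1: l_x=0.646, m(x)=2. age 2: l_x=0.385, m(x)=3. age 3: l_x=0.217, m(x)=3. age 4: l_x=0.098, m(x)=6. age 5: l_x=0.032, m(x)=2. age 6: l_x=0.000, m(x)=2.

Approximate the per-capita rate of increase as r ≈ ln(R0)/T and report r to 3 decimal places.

R0 = Σ lx·mx = 0 + 1.292 + 1.155 + 0.651 + 0.588 + 0.064 + 0 = 3.75
Σ x·lx·mx = 8.227; T = 8.227/3.75 = 2.19387…
r ≈ ln(R0)/T = ln(3.75)/2.19387… = 0.60248… → 0.602

0.602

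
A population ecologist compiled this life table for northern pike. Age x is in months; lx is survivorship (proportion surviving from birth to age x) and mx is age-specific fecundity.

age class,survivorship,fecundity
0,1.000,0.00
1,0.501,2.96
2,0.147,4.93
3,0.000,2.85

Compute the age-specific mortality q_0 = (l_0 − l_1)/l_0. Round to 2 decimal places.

0.50

q_0 = (l_0 − l_1) / l_0 = (1 − 0.501) / 1
     = 0.499 / 1 = 0.499 → 0.50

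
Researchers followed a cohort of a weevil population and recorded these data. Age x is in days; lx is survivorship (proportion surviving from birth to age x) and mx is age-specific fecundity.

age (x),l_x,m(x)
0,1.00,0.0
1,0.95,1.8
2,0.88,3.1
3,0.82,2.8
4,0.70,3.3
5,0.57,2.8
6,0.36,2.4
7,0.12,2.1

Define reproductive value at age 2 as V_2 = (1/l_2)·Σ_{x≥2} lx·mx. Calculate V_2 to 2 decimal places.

lx·mx for x ≥ 2: 2.728, 2.296, 2.31, 1.596, 0.864, 0.252 → sum = 10.046
V_2 = 10.046 / l_2 = 10.046 / 0.88 = 11.415909… → 11.42

11.42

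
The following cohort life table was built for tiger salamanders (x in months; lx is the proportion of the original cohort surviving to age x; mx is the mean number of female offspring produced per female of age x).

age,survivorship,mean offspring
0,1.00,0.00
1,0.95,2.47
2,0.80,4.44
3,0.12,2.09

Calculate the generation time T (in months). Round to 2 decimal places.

1.66

lx·mx: 0, 2.3465, 3.552, 0.2508 → R0 = 6.1493
x·lx·mx: 0, 2.3465, 7.104, 0.7524 → Σ = 10.2029
T = 10.2029 / 6.1493 = 1.659197… → 1.66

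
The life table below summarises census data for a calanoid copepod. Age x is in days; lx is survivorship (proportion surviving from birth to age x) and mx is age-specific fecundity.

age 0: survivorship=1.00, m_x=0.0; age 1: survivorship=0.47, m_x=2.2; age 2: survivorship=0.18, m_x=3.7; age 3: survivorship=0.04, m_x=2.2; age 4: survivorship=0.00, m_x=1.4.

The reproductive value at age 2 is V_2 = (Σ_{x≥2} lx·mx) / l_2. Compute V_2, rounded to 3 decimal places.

4.189

lx·mx for x ≥ 2: 0.666, 0.088, 0 → sum = 0.754
V_2 = 0.754 / l_2 = 0.754 / 0.18 = 4.188889… → 4.189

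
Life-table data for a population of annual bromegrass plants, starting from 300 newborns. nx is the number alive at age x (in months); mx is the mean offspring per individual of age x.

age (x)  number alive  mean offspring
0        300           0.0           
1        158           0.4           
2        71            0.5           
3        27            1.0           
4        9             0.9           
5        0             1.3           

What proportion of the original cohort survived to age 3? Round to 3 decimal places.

l_3 = n_3/n_0 = 27/300 = 0.09 → 0.090

0.090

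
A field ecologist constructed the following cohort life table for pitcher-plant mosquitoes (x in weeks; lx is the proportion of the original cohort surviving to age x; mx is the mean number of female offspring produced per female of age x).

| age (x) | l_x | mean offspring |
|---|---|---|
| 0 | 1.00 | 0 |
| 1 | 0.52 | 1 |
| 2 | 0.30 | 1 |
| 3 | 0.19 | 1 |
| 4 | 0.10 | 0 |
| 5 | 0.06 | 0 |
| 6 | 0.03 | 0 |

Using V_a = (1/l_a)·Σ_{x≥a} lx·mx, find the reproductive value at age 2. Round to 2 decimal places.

lx·mx for x ≥ 2: 0.3, 0.19, 0, 0, 0 → sum = 0.49
V_2 = 0.49 / l_2 = 0.49 / 0.3 = 1.633333… → 1.63

1.63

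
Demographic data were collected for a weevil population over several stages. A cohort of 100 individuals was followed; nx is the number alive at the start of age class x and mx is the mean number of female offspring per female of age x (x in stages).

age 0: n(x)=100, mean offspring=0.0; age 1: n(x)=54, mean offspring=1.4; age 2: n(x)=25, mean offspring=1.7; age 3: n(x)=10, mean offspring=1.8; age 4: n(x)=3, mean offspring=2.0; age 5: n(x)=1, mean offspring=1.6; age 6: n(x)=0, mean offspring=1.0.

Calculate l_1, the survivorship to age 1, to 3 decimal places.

0.540

l_1 = n_1/n_0 = 54/100 = 0.54 → 0.540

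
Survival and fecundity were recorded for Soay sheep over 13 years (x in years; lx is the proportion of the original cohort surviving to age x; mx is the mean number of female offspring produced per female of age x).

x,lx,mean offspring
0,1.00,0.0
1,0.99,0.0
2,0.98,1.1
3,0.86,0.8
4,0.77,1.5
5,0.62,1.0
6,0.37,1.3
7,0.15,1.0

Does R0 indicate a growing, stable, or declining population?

growing

R0 = Σ lx·mx = 0 + 0 + 1.078 + 0.688 + 1.155 + 0.62 + 0.481 + 0.15 = 4.172
R0 > 1, so the population is growing.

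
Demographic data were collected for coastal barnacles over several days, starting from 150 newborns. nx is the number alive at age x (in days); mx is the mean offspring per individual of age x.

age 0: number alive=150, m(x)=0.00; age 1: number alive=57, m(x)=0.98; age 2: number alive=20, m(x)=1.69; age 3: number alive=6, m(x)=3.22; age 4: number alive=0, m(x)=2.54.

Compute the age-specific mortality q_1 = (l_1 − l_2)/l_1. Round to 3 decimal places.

lx = nx/n0 = nx/150: 1, 0.38, 0.13333…, 0.04, 0
q_1 = (l_1 − l_2) / l_1 = (0.38 − 0.133333…) / 0.38
     = 0.246667… / 0.38 = 0.649123… → 0.649

0.649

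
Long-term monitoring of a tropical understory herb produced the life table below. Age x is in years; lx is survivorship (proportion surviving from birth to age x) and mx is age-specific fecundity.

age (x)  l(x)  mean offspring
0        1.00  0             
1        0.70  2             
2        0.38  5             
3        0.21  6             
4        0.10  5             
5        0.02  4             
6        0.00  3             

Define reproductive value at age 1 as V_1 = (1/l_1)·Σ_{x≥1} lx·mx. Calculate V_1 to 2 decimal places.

7.34

lx·mx for x ≥ 1: 1.4, 1.9, 1.26, 0.5, 0.08, 0 → sum = 5.14
V_1 = 5.14 / l_1 = 5.14 / 0.7 = 7.342857… → 7.34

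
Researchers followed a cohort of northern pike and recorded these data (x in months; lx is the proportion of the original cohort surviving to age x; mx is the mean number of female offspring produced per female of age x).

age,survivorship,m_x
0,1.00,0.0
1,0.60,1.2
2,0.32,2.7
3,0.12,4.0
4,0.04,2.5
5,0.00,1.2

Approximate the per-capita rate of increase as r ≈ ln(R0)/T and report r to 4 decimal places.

R0 = Σ lx·mx = 0 + 0.72 + 0.864 + 0.48 + 0.1 + 0 = 2.164
Σ x·lx·mx = 4.288; T = 4.288/2.164 = 1.98152…
r ≈ ln(R0)/T = ln(2.164)/1.98152… = 0.38958… → 0.3896

0.3896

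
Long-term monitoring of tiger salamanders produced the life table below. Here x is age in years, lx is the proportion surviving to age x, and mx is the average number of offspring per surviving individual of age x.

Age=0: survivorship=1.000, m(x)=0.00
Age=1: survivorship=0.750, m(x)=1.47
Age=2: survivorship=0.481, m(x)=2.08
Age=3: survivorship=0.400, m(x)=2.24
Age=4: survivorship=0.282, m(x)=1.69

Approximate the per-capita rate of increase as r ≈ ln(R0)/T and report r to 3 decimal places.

R0 = Σ lx·mx = 0 + 1.1025 + 1.00048 + 0.896 + 0.47658 = 3.47556
Σ x·lx·mx = 7.69778; T = 7.69778/3.47556 = 2.21483…
r ≈ ln(R0)/T = ln(3.47556)/2.21483… = 0.56246… → 0.562

0.562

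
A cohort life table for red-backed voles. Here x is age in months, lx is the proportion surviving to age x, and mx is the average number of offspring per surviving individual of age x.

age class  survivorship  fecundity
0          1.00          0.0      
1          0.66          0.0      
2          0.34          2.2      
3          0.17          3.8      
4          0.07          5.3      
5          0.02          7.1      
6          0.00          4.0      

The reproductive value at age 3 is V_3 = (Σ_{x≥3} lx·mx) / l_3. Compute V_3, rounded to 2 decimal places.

6.82

lx·mx for x ≥ 3: 0.646, 0.371, 0.142, 0 → sum = 1.159
V_3 = 1.159 / l_3 = 1.159 / 0.17 = 6.817647… → 6.82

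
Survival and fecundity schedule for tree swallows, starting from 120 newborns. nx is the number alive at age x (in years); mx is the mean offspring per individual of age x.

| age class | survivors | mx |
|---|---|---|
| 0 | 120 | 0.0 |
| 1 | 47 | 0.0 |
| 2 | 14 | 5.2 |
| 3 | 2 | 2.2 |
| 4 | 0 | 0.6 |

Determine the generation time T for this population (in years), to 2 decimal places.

lx = nx/n0 = nx/120: 1, 0.39167…, 0.11667…, 0.01667…, 0
lx·mx: 0, 0, 0.606667…, 0.036667…, 0 → R0 = 0.643333…
x·lx·mx: 0, 0, 1.213333…, 0.11…, 0 → Σ = 1.323333…
T = 1.323333… / 0.643333… = 2.056995… → 2.06

2.06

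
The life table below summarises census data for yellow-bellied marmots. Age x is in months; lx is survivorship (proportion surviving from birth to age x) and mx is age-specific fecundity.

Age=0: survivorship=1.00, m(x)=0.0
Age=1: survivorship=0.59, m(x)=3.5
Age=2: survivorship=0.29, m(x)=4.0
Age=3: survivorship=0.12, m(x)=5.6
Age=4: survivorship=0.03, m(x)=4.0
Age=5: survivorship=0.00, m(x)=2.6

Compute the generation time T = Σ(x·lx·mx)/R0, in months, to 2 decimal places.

1.71

lx·mx: 0, 2.065, 1.16, 0.672, 0.12, 0 → R0 = 4.017
x·lx·mx: 0, 2.065, 2.32, 2.016, 0.48, 0 → Σ = 6.881
T = 6.881 / 4.017 = 1.71297… → 1.71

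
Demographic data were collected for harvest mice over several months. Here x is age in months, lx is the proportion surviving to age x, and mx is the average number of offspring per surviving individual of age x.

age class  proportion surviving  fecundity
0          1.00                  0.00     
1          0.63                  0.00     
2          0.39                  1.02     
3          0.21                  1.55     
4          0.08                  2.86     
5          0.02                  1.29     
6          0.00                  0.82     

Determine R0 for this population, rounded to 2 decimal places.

0.98

lx·mx by age: 0, 0, 0.3978, 0.3255, 0.2288, 0.0258, 0
R0 = Σ lx·mx = 0.9779 → 0.98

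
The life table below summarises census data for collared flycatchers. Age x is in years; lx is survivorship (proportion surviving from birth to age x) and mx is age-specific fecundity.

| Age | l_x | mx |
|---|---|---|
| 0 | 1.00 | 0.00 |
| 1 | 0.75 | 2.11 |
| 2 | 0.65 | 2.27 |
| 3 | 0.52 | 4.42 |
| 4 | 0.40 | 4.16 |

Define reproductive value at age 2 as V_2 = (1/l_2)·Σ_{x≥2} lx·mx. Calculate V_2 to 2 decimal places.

8.37

lx·mx for x ≥ 2: 1.4755, 2.2984, 1.664 → sum = 5.4379
V_2 = 5.4379 / l_2 = 5.4379 / 0.65 = 8.366 → 8.37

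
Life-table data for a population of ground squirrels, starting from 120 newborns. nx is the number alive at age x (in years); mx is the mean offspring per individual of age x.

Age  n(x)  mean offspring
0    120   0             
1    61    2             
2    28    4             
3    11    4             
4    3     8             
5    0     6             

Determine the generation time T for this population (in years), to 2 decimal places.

1.90

lx = nx/n0 = nx/120: 1, 0.50833…, 0.23333…, 0.09167…, 0.025, 0
lx·mx: 0, 1.016667…, 0.933333…, 0.366667…, 0.2, 0 → R0 = 2.516667…
x·lx·mx: 0, 1.016667…, 1.866667…, 1.1…, 0.8, 0 → Σ = 4.783333…
T = 4.783333… / 2.516667… = 1.900662… → 1.90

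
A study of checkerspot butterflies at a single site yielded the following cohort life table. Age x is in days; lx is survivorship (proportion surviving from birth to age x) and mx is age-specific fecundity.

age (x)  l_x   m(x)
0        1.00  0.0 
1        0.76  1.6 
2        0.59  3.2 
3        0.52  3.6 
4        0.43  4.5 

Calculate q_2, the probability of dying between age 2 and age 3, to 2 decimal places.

0.12

q_2 = (l_2 − l_3) / l_2 = (0.59 − 0.52) / 0.59
     = 0.07 / 0.59 = 0.118644… → 0.12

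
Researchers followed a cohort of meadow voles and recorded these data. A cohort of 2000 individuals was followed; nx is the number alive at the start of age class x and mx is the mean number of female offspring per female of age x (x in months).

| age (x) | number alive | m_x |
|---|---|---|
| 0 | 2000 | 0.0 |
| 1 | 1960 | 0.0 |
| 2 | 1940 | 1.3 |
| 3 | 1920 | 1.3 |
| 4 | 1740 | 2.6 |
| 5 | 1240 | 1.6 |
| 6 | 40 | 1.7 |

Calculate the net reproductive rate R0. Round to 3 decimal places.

lx = nx/n0 = nx/2000: 1, 0.98, 0.97, 0.96, 0.87, 0.62, 0.02
lx·mx by age: 0, 0, 1.261, 1.248, 2.262, 0.992, 0.034
R0 = Σ lx·mx = 5.797 → 5.797

5.797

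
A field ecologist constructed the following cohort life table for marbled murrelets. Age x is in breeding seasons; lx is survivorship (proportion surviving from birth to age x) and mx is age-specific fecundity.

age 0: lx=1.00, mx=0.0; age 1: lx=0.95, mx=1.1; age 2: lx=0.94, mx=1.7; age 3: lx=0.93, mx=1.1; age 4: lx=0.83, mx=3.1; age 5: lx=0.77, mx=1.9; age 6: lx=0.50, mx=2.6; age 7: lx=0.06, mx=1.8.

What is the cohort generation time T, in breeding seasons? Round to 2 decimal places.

lx·mx: 0, 1.045, 1.598, 1.023, 2.573, 1.463, 1.3, 0.108 → R0 = 9.11
x·lx·mx: 0, 1.045, 3.196, 3.069, 10.292, 7.315, 7.8, 0.756 → Σ = 33.473
T = 33.473 / 9.11 = 3.674314… → 3.67

3.67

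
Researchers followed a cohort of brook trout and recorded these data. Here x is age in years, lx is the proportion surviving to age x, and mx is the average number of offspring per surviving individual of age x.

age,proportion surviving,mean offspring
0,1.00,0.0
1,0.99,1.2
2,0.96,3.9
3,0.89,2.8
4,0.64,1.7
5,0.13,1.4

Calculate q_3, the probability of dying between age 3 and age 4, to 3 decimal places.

0.281

q_3 = (l_3 − l_4) / l_3 = (0.89 − 0.64) / 0.89
     = 0.25 / 0.89 = 0.280899… → 0.281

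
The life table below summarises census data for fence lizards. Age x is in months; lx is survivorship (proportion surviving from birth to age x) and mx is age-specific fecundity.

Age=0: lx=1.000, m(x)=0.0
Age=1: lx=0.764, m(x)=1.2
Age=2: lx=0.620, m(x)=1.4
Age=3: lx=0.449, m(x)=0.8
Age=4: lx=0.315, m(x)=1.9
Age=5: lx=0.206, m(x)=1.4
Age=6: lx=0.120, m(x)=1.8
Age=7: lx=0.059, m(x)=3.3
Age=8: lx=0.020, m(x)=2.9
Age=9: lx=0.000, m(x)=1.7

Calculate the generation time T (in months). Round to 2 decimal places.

lx·mx: 0, 0.9168, 0.868, 0.3592, 0.5985, 0.2884, 0.216, 0.1947, 0.058, 0 → R0 = 3.4996
x·lx·mx: 0, 0.9168, 1.736, 1.0776, 2.394, 1.442, 1.296, 1.3629, 0.464, 0 → Σ = 10.6893
T = 10.6893 / 3.4996 = 3.054435… → 3.05

3.05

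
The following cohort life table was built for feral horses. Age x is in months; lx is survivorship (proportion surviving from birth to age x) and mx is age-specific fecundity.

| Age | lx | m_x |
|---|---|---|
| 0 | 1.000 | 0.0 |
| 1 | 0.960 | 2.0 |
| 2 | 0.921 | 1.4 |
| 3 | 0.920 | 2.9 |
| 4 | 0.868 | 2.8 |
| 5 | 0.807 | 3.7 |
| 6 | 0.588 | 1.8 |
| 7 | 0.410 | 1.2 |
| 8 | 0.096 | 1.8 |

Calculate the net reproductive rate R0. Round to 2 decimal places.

13.02

lx·mx by age: 0, 1.92, 1.2894, 2.668, 2.4304, 2.9859, 1.0584, 0.492, 0.1728
R0 = Σ lx·mx = 13.0169 → 13.02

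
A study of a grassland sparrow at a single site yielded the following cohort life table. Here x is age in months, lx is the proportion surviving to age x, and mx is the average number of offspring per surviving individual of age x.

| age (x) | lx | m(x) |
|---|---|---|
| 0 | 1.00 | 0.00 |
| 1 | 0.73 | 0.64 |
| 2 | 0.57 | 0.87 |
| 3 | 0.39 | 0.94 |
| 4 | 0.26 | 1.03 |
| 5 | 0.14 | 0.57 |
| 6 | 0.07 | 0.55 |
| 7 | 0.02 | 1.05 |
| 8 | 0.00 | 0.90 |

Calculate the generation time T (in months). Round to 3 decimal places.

2.537

lx·mx: 0, 0.4672, 0.4959, 0.3666, 0.2678, 0.0798, 0.0385, 0.021, 0 → R0 = 1.7368
x·lx·mx: 0, 0.4672, 0.9918, 1.0998, 1.0712, 0.399, 0.231, 0.147, 0 → Σ = 4.407
T = 4.407 / 1.7368 = 2.537425… → 2.537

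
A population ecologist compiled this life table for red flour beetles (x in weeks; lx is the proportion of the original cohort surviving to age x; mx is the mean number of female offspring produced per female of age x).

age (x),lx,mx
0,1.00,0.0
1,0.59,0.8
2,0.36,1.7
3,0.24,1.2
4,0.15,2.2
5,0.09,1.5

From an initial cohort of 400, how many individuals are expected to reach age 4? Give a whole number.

60

Expected survivors = N0 · l_4 = 400 × 0.15 = 60 → 60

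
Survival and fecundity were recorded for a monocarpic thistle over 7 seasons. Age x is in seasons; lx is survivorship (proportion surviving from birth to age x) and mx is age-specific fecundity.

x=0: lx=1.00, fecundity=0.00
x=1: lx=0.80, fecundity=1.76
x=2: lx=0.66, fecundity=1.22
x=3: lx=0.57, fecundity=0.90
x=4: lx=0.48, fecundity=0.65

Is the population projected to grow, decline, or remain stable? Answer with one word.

R0 = Σ lx·mx = 0 + 1.408 + 0.8052 + 0.513 + 0.312 = 3.0382
R0 > 1, so the population is growing.

growing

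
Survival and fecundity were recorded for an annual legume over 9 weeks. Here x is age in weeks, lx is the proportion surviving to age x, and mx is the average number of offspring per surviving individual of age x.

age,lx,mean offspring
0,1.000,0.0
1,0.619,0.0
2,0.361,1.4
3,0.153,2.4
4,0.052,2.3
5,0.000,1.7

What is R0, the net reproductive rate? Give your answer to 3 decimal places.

0.992

lx·mx by age: 0, 0, 0.5054, 0.3672, 0.1196, 0
R0 = Σ lx·mx = 0.9922 → 0.992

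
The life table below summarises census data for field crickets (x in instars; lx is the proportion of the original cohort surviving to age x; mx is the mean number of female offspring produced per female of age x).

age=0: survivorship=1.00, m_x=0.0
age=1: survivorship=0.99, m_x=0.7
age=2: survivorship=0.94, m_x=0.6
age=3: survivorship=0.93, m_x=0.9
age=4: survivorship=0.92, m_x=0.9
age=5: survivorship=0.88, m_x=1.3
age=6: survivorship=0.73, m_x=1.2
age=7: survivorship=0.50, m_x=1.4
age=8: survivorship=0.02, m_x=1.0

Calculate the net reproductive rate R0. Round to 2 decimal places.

5.66

lx·mx by age: 0, 0.693, 0.564, 0.837, 0.828, 1.144, 0.876, 0.7, 0.02
R0 = Σ lx·mx = 5.662 → 5.66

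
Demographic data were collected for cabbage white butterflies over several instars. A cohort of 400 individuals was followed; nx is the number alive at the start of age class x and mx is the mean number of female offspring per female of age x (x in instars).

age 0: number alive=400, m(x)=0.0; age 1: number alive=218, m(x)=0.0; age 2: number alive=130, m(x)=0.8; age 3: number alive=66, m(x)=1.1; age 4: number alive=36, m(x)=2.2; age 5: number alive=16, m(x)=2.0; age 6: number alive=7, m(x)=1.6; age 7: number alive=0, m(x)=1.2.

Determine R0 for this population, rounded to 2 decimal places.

0.75

lx = nx/n0 = nx/400: 1, 0.545, 0.325, 0.165, 0.09, 0.04, 0.0175, 0
lx·mx by age: 0, 0, 0.26, 0.1815, 0.198, 0.08, 0.028, 0
R0 = Σ lx·mx = 0.7475 → 0.75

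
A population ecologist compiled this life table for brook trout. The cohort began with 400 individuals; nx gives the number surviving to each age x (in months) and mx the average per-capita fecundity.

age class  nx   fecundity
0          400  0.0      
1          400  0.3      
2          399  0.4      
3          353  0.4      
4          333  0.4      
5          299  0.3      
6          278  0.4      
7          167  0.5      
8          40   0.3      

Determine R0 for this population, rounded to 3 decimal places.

lx = nx/n0 = nx/400: 1, 1, 0.9975, 0.8825, 0.8325, 0.7475, 0.695, 0.4175, 0.1
lx·mx by age: 0, 0.3, 0.399, 0.353, 0.333, 0.22425, 0.278, 0.20875, 0.03
R0 = Σ lx·mx = 2.126 → 2.126

2.126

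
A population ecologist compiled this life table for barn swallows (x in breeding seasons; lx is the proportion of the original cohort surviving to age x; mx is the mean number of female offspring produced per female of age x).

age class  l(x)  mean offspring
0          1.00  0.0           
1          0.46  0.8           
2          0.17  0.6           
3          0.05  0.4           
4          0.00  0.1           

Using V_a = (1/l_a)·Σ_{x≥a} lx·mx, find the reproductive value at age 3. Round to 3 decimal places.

0.400

lx·mx for x ≥ 3: 0.02, 0 → sum = 0.02
V_3 = 0.02 / l_3 = 0.02 / 0.05 = 0.4 → 0.400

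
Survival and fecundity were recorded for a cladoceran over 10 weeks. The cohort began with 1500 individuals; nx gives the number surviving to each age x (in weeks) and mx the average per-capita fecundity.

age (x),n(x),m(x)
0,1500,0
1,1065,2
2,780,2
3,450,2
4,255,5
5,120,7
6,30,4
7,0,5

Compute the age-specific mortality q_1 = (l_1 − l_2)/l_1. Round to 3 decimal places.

0.268

lx = nx/n0 = nx/1500: 1, 0.71, 0.52, 0.3, 0.17, 0.08, 0.02, 0
q_1 = (l_1 − l_2) / l_1 = (0.71 − 0.52) / 0.71
     = 0.19 / 0.71 = 0.267606… → 0.268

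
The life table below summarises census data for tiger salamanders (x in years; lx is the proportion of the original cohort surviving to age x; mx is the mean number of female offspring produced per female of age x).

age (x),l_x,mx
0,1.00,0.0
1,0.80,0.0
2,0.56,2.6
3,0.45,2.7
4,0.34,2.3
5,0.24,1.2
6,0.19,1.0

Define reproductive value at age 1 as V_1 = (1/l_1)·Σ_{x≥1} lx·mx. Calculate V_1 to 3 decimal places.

4.914

lx·mx for x ≥ 1: 0, 1.456, 1.215, 0.782, 0.288, 0.19 → sum = 3.931
V_1 = 3.931 / l_1 = 3.931 / 0.8 = 4.91375 → 4.914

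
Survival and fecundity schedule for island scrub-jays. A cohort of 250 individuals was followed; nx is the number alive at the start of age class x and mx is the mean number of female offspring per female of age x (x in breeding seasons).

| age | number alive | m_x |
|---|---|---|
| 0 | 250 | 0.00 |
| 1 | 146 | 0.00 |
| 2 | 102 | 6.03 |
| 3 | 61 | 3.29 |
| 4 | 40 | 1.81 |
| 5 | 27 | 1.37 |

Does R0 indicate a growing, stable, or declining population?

growing

lx = nx/n0 = nx/250: 1, 0.584, 0.408, 0.244, 0.16, 0.108
R0 = Σ lx·mx = 0 + 0 + 2.46024 + 0.80276 + 0.2896 + 0.14796 = 3.70056
R0 > 1, so the population is growing.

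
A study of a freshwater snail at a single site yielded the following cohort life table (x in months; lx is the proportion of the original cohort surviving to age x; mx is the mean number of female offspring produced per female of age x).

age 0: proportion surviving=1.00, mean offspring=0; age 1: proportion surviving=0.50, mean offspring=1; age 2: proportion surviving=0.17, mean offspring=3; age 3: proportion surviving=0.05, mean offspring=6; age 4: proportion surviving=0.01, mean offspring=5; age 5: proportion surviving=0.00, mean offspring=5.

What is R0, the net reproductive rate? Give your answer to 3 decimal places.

1.360

lx·mx by age: 0, 0.5, 0.51, 0.3, 0.05, 0
R0 = Σ lx·mx = 1.36 → 1.360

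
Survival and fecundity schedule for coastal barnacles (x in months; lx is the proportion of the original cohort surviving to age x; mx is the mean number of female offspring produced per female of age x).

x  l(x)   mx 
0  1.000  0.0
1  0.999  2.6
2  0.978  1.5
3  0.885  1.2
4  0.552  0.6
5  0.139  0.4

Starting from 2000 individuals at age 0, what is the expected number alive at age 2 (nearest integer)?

Expected survivors = N0 · l_2 = 2000 × 0.978 = 1956 → 1956

1956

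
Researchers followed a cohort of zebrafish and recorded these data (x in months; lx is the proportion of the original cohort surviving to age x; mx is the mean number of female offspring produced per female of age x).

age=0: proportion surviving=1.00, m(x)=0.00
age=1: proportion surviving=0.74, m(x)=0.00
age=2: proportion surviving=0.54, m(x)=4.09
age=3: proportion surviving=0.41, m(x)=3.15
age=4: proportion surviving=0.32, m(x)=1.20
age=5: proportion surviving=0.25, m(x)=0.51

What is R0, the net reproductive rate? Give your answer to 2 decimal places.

4.01

lx·mx by age: 0, 0, 2.2086, 1.2915, 0.384, 0.1275
R0 = Σ lx·mx = 4.0116 → 4.01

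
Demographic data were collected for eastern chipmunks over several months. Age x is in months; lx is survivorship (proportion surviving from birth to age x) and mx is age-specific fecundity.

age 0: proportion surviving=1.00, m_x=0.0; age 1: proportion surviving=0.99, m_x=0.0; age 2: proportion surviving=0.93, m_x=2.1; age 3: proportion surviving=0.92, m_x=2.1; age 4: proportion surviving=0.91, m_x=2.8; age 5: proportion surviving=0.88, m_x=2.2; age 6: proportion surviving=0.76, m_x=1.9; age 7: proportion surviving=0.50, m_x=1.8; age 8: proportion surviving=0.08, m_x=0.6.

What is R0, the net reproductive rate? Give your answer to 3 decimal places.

lx·mx by age: 0, 0, 1.953, 1.932, 2.548, 1.936, 1.444, 0.9, 0.048
R0 = Σ lx·mx = 10.761 → 10.761

10.761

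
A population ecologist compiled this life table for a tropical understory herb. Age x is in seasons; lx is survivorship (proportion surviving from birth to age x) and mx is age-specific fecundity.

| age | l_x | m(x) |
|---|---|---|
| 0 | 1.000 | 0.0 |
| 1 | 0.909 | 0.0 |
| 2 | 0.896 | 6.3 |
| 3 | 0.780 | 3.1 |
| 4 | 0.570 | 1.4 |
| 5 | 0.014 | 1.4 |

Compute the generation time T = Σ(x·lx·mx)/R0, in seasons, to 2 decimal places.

lx·mx: 0, 0, 5.6448, 2.418, 0.798, 0.0196 → R0 = 8.8804
x·lx·mx: 0, 0, 11.2896, 7.254, 3.192, 0.098 → Σ = 21.8336
T = 21.8336 / 8.8804 = 2.458628… → 2.46

2.46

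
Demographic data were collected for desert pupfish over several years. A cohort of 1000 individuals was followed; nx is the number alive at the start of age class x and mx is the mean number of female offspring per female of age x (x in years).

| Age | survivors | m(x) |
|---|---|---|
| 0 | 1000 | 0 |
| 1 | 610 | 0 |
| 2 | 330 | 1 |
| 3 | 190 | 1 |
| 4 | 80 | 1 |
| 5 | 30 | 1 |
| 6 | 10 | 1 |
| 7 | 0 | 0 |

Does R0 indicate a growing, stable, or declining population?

lx = nx/n0 = nx/1000: 1, 0.61, 0.33, 0.19, 0.08, 0.03, 0.01, 0
R0 = Σ lx·mx = 0 + 0 + 0.33 + 0.19 + 0.08 + 0.03 + 0.01 + 0 = 0.64
R0 < 1, so the population is declining.

declining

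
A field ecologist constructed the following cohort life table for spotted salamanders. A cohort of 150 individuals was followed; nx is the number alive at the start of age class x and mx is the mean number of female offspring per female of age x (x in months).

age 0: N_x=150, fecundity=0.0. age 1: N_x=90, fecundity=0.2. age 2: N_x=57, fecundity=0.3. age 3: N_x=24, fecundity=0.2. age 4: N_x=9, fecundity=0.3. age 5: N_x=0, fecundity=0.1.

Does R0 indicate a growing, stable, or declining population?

lx = nx/n0 = nx/150: 1, 0.6, 0.38, 0.16, 0.06, 0
R0 = Σ lx·mx = 0 + 0.12 + 0.114 + 0.032 + 0.018 + 0 = 0.284
R0 < 1, so the population is declining.

declining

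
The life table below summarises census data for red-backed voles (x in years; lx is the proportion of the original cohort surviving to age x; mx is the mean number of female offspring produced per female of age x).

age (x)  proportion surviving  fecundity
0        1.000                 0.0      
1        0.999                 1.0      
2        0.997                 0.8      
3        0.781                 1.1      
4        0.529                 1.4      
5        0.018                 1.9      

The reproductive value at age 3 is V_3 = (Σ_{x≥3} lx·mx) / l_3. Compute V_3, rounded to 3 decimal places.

2.092

lx·mx for x ≥ 3: 0.8591, 0.7406, 0.0342 → sum = 1.6339
V_3 = 1.6339 / l_3 = 1.6339 / 0.781 = 2.092061… → 2.092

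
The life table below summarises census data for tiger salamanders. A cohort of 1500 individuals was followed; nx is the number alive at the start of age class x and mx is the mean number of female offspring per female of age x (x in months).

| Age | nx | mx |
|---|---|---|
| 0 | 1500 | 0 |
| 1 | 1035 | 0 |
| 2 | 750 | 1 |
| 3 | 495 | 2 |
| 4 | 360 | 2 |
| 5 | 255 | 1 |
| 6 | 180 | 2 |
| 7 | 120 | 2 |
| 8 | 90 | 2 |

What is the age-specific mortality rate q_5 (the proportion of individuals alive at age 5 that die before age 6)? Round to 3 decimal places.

lx = nx/n0 = nx/1500: 1, 0.69, 0.5, 0.33, 0.24, 0.17, 0.12, 0.08, 0.06
q_5 = (l_5 − l_6) / l_5 = (0.17 − 0.12) / 0.17
     = 0.05 / 0.17 = 0.294118… → 0.294

0.294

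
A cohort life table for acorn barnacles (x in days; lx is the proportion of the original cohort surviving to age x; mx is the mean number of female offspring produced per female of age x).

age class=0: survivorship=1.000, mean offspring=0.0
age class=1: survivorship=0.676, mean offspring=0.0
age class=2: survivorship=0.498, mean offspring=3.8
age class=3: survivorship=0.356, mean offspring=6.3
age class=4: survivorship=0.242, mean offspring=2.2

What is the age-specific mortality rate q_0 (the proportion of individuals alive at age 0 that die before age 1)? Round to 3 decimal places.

q_0 = (l_0 − l_1) / l_0 = (1 − 0.676) / 1
     = 0.324 / 1 = 0.324 → 0.324

0.324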